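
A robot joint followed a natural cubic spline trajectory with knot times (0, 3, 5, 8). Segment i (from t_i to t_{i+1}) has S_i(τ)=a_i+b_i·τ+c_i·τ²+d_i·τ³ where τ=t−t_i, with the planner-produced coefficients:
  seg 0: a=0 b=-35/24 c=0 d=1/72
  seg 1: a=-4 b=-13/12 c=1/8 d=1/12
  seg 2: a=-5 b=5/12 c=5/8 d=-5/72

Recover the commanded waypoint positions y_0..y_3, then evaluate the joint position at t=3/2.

y_0=0 y_1=-4 y_2=-5 y_3=0
S(3/2) = -137/64

y_0 = S_0(0) = a_0 = 0
y_1 = S_1(0) = a_1 = -4
y_2 = S_2(0) = a_2 = -5
y_3 = S_2(3) = 0
t_q=3/2 is in segment 0 (τ=3/2); S_0(τ)=-137/64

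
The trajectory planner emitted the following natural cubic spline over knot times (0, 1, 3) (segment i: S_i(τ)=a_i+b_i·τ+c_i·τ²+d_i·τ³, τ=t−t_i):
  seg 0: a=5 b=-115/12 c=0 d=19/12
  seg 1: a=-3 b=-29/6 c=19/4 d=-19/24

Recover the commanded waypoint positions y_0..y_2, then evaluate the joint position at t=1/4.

y_0=5 y_1=-3 y_2=0
S(1/4) = 673/256

y_0 = S_0(0) = a_0 = 5
y_1 = S_1(0) = a_1 = -3
y_2 = S_1(2) = 0
t_q=1/4 is in segment 0 (τ=1/4); S_0(τ)=673/256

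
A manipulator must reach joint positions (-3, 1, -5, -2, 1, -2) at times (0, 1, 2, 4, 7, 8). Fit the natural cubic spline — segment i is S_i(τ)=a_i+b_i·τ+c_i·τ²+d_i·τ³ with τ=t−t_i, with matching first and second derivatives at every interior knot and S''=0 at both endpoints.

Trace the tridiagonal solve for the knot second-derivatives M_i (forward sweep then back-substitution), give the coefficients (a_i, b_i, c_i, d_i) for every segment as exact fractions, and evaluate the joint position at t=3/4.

Δ: Δ0=4, Δ1=-6, Δ2=3/2, Δ3=1, Δ4=-3
row 1: diag=4, rhs=-60; c'=1/4, d'=-15
row 2: denom=6−1·1/4=23/4; d'=(45−1·-15)/(23/4)=240/23
row 3: denom=10−2·8/23=214/23; d'=(-3−2·240/23)/(214/23)=-549/214
row 4: denom=8−3·69/214=1505/214; d'=(-24−3·-549/214)/(1505/214)=-3489/1505
back: M4=-3489/1505
back: M3=-549/214−69/214·-3489/1505=-2736/1505
back: M2=240/23−8/23·-2736/1505=16656/1505
back: M1=-15−1/4·16656/1505=-26739/1505
M: M0=0, M1=-26739/1505, M2=16656/1505, M3=-2736/1505, M4=-3489/1505, M5=0
seg 0: a=-3, c=M0/2=0, d=(M1−M0)/(6·1)=-8913/3010, b=Δ0−h0·(2M0+M1)/6=20953/3010
seg 1: a=1, c=M1/2=-26739/3010, d=(M2−M1)/(6·1)=2893/602, b=Δ1−h1·(2M1+M2)/6=-2893/1505
seg 2: a=-5, c=M2/2=8328/1505, d=(M3−M2)/(6·2)=-1616/1505, b=Δ2−h2·(2M2+M3)/6=-2267/430
seg 3: a=-2, c=M3/2=-1368/1505, d=(M4−M3)/(6·3)=-251/9030, b=Δ3−h3·(2M3+M4)/6=11971/3010
seg 4: a=1, c=M4/2=-3489/3010, d=(M5−M4)/(6·1)=1163/3010, b=Δ4−h4·(2M4+M5)/6=-3352/1505
t_q=3/4 → seg 0, τ=3/4; S=-3+20953/3010·τ+0·τ²+-8913/3010·τ³=26739/27520

  seg 0: a=-3 b=20953/3010 c=0 d=-8913/3010
  seg 1: a=1 b=-2893/1505 c=-26739/3010 d=2893/602
  seg 2: a=-5 b=-2267/430 c=8328/1505 d=-1616/1505
  seg 3: a=-2 b=11971/3010 c=-1368/1505 d=-251/9030
  seg 4: a=1 b=-3352/1505 c=-3489/3010 d=1163/3010
S(3/4) = 26739/27520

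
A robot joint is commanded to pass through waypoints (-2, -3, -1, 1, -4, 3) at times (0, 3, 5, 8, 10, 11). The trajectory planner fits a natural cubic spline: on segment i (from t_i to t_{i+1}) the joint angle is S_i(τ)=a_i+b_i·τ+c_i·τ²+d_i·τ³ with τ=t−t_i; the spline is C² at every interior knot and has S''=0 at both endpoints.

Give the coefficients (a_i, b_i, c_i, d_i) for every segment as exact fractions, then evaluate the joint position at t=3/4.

  seg 0: a=-2 b=-766/1209 c=0 d=121/3627
  seg 1: a=-3 b=323/1209 c=121/403 d=40/1209
  seg 2: a=-1 b=2255/1209 c=201/403 d=-362/1209
  seg 3: a=1 b=-3901/1209 c=-885/403 d=12377/9672
  seg 4: a=-4 b=8089/2418 c=8837/1612 d=-8837/4836
S(3/4) = -63477/25792

Δ: Δ0=-1/3, Δ1=1, Δ2=2/3, Δ3=-5/2, Δ4=7
row 1: diag=10, rhs=8; c'=1/5, d'=4/5
row 2: denom=10−2·1/5=48/5; d'=(-2−2·4/5)/(48/5)=-3/8
row 3: denom=10−3·5/16=145/16; d'=(-19−3·-3/8)/(145/16)=-286/145
row 4: denom=6−2·32/145=806/145; d'=(57−2·-286/145)/(806/145)=8837/806
back: M4=8837/806
back: M3=-286/145−32/145·8837/806=-1770/403
back: M2=-3/8−5/16·-1770/403=402/403
back: M1=4/5−1/5·402/403=242/403
M: M0=0, M1=242/403, M2=402/403, M3=-1770/403, M4=8837/806, M5=0
seg 0: a=-2, c=M0/2=0, d=(M1−M0)/(6·3)=121/3627, b=Δ0−h0·(2M0+M1)/6=-766/1209
seg 1: a=-3, c=M1/2=121/403, d=(M2−M1)/(6·2)=40/1209, b=Δ1−h1·(2M1+M2)/6=323/1209
seg 2: a=-1, c=M2/2=201/403, d=(M3−M2)/(6·3)=-362/1209, b=Δ2−h2·(2M2+M3)/6=2255/1209
seg 3: a=1, c=M3/2=-885/403, d=(M4−M3)/(6·2)=12377/9672, b=Δ3−h3·(2M3+M4)/6=-3901/1209
seg 4: a=-4, c=M4/2=8837/1612, d=(M5−M4)/(6·1)=-8837/4836, b=Δ4−h4·(2M4+M5)/6=8089/2418
t_q=3/4 → seg 0, τ=3/4; S=-2+-766/1209·τ+0·τ²+121/3627·τ³=-63477/25792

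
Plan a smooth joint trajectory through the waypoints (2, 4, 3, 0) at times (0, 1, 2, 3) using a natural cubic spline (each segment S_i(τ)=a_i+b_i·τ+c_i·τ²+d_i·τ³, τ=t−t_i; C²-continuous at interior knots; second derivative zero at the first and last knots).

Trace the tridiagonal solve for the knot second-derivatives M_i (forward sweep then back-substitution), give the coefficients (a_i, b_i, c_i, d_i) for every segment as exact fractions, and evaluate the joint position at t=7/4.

  seg 0: a=2 b=8/3 c=0 d=-2/3
  seg 1: a=4 b=2/3 c=-2 d=1/3
  seg 2: a=3 b=-7/3 c=-1 d=1/3
S(7/4) = 225/64

Δ: Δ0=2, Δ1=-1, Δ2=-3
row 1: diag=4, rhs=-18; c'=1/4, d'=-9/2
row 2: denom=4−1·1/4=15/4; d'=(-12−1·-9/2)/(15/4)=-2
back: M2=-2
back: M1=-9/2−1/4·-2=-4
M: M0=0, M1=-4, M2=-2, M3=0
seg 0: a=2, c=M0/2=0, d=(M1−M0)/(6·1)=-2/3, b=Δ0−h0·(2M0+M1)/6=8/3
seg 1: a=4, c=M1/2=-2, d=(M2−M1)/(6·1)=1/3, b=Δ1−h1·(2M1+M2)/6=2/3
seg 2: a=3, c=M2/2=-1, d=(M3−M2)/(6·1)=1/3, b=Δ2−h2·(2M2+M3)/6=-7/3
t_q=7/4 → seg 1, τ=3/4; S=4+2/3·τ+-2·τ²+1/3·τ³=225/64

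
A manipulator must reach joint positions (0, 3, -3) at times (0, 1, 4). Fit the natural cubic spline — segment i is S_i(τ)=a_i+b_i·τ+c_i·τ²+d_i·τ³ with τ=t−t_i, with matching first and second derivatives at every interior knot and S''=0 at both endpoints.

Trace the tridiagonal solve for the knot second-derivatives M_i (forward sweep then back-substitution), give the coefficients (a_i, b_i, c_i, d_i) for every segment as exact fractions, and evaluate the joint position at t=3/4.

Δ: Δ0=3, Δ1=-2
row 1: diag=8, rhs=-30; c'=3/8, d'=-15/4
back: M1=-15/4
M: M0=0, M1=-15/4, M2=0
seg 0: a=0, c=M0/2=0, d=(M1−M0)/(6·1)=-5/8, b=Δ0−h0·(2M0+M1)/6=29/8
seg 1: a=3, c=M1/2=-15/8, d=(M2−M1)/(6·3)=5/24, b=Δ1−h1·(2M1+M2)/6=7/4
t_q=3/4 → seg 0, τ=3/4; S=0+29/8·τ+0·τ²+-5/8·τ³=1257/512

  seg 0: a=0 b=29/8 c=0 d=-5/8
  seg 1: a=3 b=7/4 c=-15/8 d=5/24
S(3/4) = 1257/512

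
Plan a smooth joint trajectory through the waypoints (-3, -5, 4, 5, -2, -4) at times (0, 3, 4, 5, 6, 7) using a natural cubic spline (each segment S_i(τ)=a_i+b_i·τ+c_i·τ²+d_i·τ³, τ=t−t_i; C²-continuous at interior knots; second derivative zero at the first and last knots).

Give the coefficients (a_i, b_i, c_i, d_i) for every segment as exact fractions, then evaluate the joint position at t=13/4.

  seg 0: a=-3 b=-6485/1299 c=0 d=1873/3897
  seg 1: a=-5 b=10372/1299 c=1873/433 d=-4300/1299
  seg 2: a=4 b=8710/1299 c=-2427/433 d=-130/1299
  seg 3: a=5 b=-6242/1299 c=-2557/433 d=4820/1299
  seg 4: a=-2 b=-7124/1299 c=2263/433 d=-2263/1299
S(13/4) = -1206/433

Δ: Δ0=-2/3, Δ1=9, Δ2=1, Δ3=-7, Δ4=-2
row 1: diag=8, rhs=58; c'=1/8, d'=29/4
row 2: denom=4−1·1/8=31/8; d'=(-48−1·29/4)/(31/8)=-442/31
row 3: denom=4−1·8/31=116/31; d'=(-48−1·-442/31)/(116/31)=-523/58
row 4: denom=4−1·31/116=433/116; d'=(30−1·-523/58)/(433/116)=4526/433
back: M4=4526/433
back: M3=-523/58−31/116·4526/433=-5114/433
back: M2=-442/31−8/31·-5114/433=-4854/433
back: M1=29/4−1/8·-4854/433=3746/433
M: M0=0, M1=3746/433, M2=-4854/433, M3=-5114/433, M4=4526/433, M5=0
seg 0: a=-3, c=M0/2=0, d=(M1−M0)/(6·3)=1873/3897, b=Δ0−h0·(2M0+M1)/6=-6485/1299
seg 1: a=-5, c=M1/2=1873/433, d=(M2−M1)/(6·1)=-4300/1299, b=Δ1−h1·(2M1+M2)/6=10372/1299
seg 2: a=4, c=M2/2=-2427/433, d=(M3−M2)/(6·1)=-130/1299, b=Δ2−h2·(2M2+M3)/6=8710/1299
seg 3: a=5, c=M3/2=-2557/433, d=(M4−M3)/(6·1)=4820/1299, b=Δ3−h3·(2M3+M4)/6=-6242/1299
seg 4: a=-2, c=M4/2=2263/433, d=(M5−M4)/(6·1)=-2263/1299, b=Δ4−h4·(2M4+M5)/6=-7124/1299
t_q=13/4 → seg 1, τ=1/4; S=-5+10372/1299·τ+1873/433·τ²+-4300/1299·τ³=-1206/433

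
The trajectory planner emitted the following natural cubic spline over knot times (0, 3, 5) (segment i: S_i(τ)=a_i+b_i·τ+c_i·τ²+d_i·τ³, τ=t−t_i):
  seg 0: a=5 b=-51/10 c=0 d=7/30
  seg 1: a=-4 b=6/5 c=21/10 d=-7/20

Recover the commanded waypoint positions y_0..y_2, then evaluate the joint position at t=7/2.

y_0 = S_0(0) = a_0 = 5
y_1 = S_1(0) = a_1 = -4
y_2 = S_1(2) = 4
t_q=7/2 is in segment 1 (τ=1/2); S_1(τ)=-467/160

y_0=5 y_1=-4 y_2=4
S(7/2) = -467/160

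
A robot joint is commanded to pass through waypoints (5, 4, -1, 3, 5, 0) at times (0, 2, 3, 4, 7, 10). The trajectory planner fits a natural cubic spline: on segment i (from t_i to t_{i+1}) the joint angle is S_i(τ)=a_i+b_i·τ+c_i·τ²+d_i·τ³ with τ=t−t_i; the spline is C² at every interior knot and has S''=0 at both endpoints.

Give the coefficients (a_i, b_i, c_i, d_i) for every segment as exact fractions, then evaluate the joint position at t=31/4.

Δ: Δ0=-1/2, Δ1=-5, Δ2=4, Δ3=2/3, Δ4=-5/3
row 1: diag=6, rhs=-27; c'=1/6, d'=-9/2
row 2: denom=4−1·1/6=23/6; d'=(54−1·-9/2)/(23/6)=351/23
row 3: denom=8−1·6/23=178/23; d'=(-20−1·351/23)/(178/23)=-811/178
row 4: denom=12−3·69/178=1929/178; d'=(-14−3·-811/178)/(1929/178)=-59/1929
back: M4=-59/1929
back: M3=-811/178−69/178·-59/1929=-2922/643
back: M2=351/23−6/23·-2922/643=10575/643
back: M1=-9/2−1/6·10575/643=-4656/643
M: M0=0, M1=-4656/643, M2=10575/643, M3=-2922/643, M4=-59/1929, M5=0
seg 0: a=5, c=M0/2=0, d=(M1−M0)/(6·2)=-388/643, b=Δ0−h0·(2M0+M1)/6=2461/1286
seg 1: a=4, c=M1/2=-2328/643, d=(M2−M1)/(6·1)=5077/1286, b=Δ1−h1·(2M1+M2)/6=-6851/1286
seg 2: a=-1, c=M2/2=10575/1286, d=(M3−M2)/(6·1)=-4499/1286, b=Δ2−h2·(2M2+M3)/6=-466/643
seg 3: a=3, c=M3/2=-1461/643, d=(M4−M3)/(6·3)=8707/34722, b=Δ3−h3·(2M3+M4)/6=6721/1286
seg 4: a=5, c=M4/2=-59/3858, d=(M5−M4)/(6·3)=59/34722, b=Δ4−h4·(2M4+M5)/6=-1052/643
t_q=31/4 → seg 4, τ=3/4; S=5+-1052/643·τ+-59/3858·τ²+59/34722·τ³=309879/82304

  seg 0: a=5 b=2461/1286 c=0 d=-388/643
  seg 1: a=4 b=-6851/1286 c=-2328/643 d=5077/1286
  seg 2: a=-1 b=-466/643 c=10575/1286 d=-4499/1286
  seg 3: a=3 b=6721/1286 c=-1461/643 d=8707/34722
  seg 4: a=5 b=-1052/643 c=-59/3858 d=59/34722
S(31/4) = 309879/82304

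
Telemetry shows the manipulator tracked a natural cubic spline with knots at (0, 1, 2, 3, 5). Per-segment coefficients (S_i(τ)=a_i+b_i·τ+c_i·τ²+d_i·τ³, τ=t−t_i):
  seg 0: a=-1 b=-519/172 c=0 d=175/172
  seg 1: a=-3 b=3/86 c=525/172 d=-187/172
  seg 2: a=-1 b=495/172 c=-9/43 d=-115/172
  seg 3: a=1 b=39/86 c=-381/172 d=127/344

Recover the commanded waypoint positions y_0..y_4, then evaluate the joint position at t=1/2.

y_0 = S_0(0) = a_0 = -1
y_1 = S_1(0) = a_1 = -3
y_2 = S_2(0) = a_2 = -1
y_3 = S_3(0) = a_3 = 1
y_4 = S_3(2) = -4
t_q=1/2 is in segment 0 (τ=1/2); S_0(τ)=-3277/1376

y_0=-1 y_1=-3 y_2=-1 y_3=1 y_4=-4
S(1/2) = -3277/1376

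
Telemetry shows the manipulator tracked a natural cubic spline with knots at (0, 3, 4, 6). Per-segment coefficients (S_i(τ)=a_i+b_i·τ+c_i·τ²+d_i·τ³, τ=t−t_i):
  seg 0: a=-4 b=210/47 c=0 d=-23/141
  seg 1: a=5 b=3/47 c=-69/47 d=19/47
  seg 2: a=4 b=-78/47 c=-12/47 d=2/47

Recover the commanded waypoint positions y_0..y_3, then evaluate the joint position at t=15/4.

y_0 = S_0(0) = a_0 = -4
y_1 = S_1(0) = a_1 = 5
y_2 = S_2(0) = a_2 = 4
y_3 = S_2(2) = 0
t_q=15/4 is in segment 1 (τ=3/4); S_1(τ)=13213/3008

y_0=-4 y_1=5 y_2=4 y_3=0
S(15/4) = 13213/3008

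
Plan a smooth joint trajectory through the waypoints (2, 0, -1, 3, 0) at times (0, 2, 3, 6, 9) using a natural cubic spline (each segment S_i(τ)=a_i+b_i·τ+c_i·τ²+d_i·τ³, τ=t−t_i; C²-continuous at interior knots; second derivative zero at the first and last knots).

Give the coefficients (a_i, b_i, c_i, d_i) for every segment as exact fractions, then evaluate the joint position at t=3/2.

  seg 0: a=2 b=-44/51 c=0 d=-7/204
  seg 1: a=0 b=-65/51 c=-7/34 d=49/102
  seg 2: a=-1 b=-25/102 c=21/17 d=-217/918
  seg 3: a=3 b=40/51 c=-91/102 d=91/918
S(3/2) = 321/544

Δ: Δ0=-1, Δ1=-1, Δ2=4/3, Δ3=-1
row 1: diag=6, rhs=0; c'=1/6, d'=0
row 2: denom=8−1·1/6=47/6; d'=(14−1·0)/(47/6)=84/47
row 3: denom=12−3·18/47=510/47; d'=(-14−3·84/47)/(510/47)=-91/51
back: M3=-91/51
back: M2=84/47−18/47·-91/51=42/17
back: M1=0−1/6·42/17=-7/17
M: M0=0, M1=-7/17, M2=42/17, M3=-91/51, M4=0
seg 0: a=2, c=M0/2=0, d=(M1−M0)/(6·2)=-7/204, b=Δ0−h0·(2M0+M1)/6=-44/51
seg 1: a=0, c=M1/2=-7/34, d=(M2−M1)/(6·1)=49/102, b=Δ1−h1·(2M1+M2)/6=-65/51
seg 2: a=-1, c=M2/2=21/17, d=(M3−M2)/(6·3)=-217/918, b=Δ2−h2·(2M2+M3)/6=-25/102
seg 3: a=3, c=M3/2=-91/102, d=(M4−M3)/(6·3)=91/918, b=Δ3−h3·(2M3+M4)/6=40/51
t_q=3/2 → seg 0, τ=3/2; S=2+-44/51·τ+0·τ²+-7/204·τ³=321/544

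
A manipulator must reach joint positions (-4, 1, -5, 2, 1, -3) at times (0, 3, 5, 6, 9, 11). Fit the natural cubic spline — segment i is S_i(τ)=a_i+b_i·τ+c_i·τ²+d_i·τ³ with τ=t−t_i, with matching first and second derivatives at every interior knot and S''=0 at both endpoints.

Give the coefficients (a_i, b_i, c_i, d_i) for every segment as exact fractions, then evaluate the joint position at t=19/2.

  seg 0: a=-4 b=8477/1938 c=0 d=-583/1938
  seg 1: a=1 b=-3632/969 c=-1749/646 d=1493/969
  seg 2: a=-5 b=3790/969 c=4223/646 d=-6683/1938
  seg 3: a=2 b=757/114 c=-1230/323 d=2875/5814
  seg 4: a=1 b=-2768/969 c=415/646 d=-415/3876
S(19/2) = -2905/10336

Δ: Δ0=5/3, Δ1=-3, Δ2=7, Δ3=-1/3, Δ4=-2
row 1: diag=10, rhs=-28; c'=1/5, d'=-14/5
row 2: denom=6−2·1/5=28/5; d'=(60−2·-14/5)/(28/5)=82/7
row 3: denom=8−1·5/28=219/28; d'=(-44−1·82/7)/(219/28)=-520/73
row 4: denom=10−3·28/73=646/73; d'=(-10−3·-520/73)/(646/73)=415/323
back: M4=415/323
back: M3=-520/73−28/73·415/323=-2460/323
back: M2=82/7−5/28·-2460/323=4223/323
back: M1=-14/5−1/5·4223/323=-1749/323
M: M0=0, M1=-1749/323, M2=4223/323, M3=-2460/323, M4=415/323, M5=0
seg 0: a=-4, c=M0/2=0, d=(M1−M0)/(6·3)=-583/1938, b=Δ0−h0·(2M0+M1)/6=8477/1938
seg 1: a=1, c=M1/2=-1749/646, d=(M2−M1)/(6·2)=1493/969, b=Δ1−h1·(2M1+M2)/6=-3632/969
seg 2: a=-5, c=M2/2=4223/646, d=(M3−M2)/(6·1)=-6683/1938, b=Δ2−h2·(2M2+M3)/6=3790/969
seg 3: a=2, c=M3/2=-1230/323, d=(M4−M3)/(6·3)=2875/5814, b=Δ3−h3·(2M3+M4)/6=757/114
seg 4: a=1, c=M4/2=415/646, d=(M5−M4)/(6·2)=-415/3876, b=Δ4−h4·(2M4+M5)/6=-2768/969
t_q=19/2 → seg 4, τ=1/2; S=1+-2768/969·τ+415/646·τ²+-415/3876·τ³=-2905/10336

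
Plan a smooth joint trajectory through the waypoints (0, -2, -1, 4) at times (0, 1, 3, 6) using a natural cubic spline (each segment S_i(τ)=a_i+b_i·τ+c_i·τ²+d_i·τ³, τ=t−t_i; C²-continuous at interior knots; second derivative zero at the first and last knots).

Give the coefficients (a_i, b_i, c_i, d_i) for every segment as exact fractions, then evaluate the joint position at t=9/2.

  seg 0: a=0 b=-101/42 c=0 d=17/42
  seg 1: a=-2 b=-25/21 c=17/14 d=-31/168
  seg 2: a=-1 b=61/42 c=3/28 d=-1/84
S(9/2) = 309/224

Δ: Δ0=-2, Δ1=1/2, Δ2=5/3
row 1: diag=6, rhs=15; c'=1/3, d'=5/2
row 2: denom=10−2·1/3=28/3; d'=(7−2·5/2)/(28/3)=3/14
back: M2=3/14
back: M1=5/2−1/3·3/14=17/7
M: M0=0, M1=17/7, M2=3/14, M3=0
seg 0: a=0, c=M0/2=0, d=(M1−M0)/(6·1)=17/42, b=Δ0−h0·(2M0+M1)/6=-101/42
seg 1: a=-2, c=M1/2=17/14, d=(M2−M1)/(6·2)=-31/168, b=Δ1−h1·(2M1+M2)/6=-25/21
seg 2: a=-1, c=M2/2=3/28, d=(M3−M2)/(6·3)=-1/84, b=Δ2−h2·(2M2+M3)/6=61/42
t_q=9/2 → seg 2, τ=3/2; S=-1+61/42·τ+3/28·τ²+-1/84·τ³=309/224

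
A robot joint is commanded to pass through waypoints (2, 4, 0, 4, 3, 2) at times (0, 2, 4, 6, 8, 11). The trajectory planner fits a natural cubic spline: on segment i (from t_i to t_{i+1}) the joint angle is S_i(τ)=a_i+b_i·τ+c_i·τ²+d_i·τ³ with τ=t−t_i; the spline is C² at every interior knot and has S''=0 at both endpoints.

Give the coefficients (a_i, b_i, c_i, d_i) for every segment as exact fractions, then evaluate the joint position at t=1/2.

Δ: Δ0=1, Δ1=-2, Δ2=2, Δ3=-1/2, Δ4=-1/3
row 1: diag=8, rhs=-18; c'=1/4, d'=-9/4
row 2: denom=8−2·1/4=15/2; d'=(24−2·-9/4)/(15/2)=19/5
row 3: denom=8−2·4/15=112/15; d'=(-15−2·19/5)/(112/15)=-339/112
row 4: denom=10−2·15/56=265/28; d'=(1−2·-339/112)/(265/28)=79/106
back: M4=79/106
back: M3=-339/112−15/56·79/106=-171/53
back: M2=19/5−4/15·-171/53=247/53
back: M1=-9/4−1/4·247/53=-181/53
M: M0=0, M1=-181/53, M2=247/53, M3=-171/53, M4=79/106, M5=0
seg 0: a=2, c=M0/2=0, d=(M1−M0)/(6·2)=-181/636, b=Δ0−h0·(2M0+M1)/6=340/159
seg 1: a=4, c=M1/2=-181/106, d=(M2−M1)/(6·2)=107/159, b=Δ1−h1·(2M1+M2)/6=-203/159
seg 2: a=0, c=M2/2=247/106, d=(M3−M2)/(6·2)=-209/318, b=Δ2−h2·(2M2+M3)/6=-5/159
seg 3: a=4, c=M3/2=-171/106, d=(M4−M3)/(6·2)=421/1272, b=Δ3−h3·(2M3+M4)/6=223/159
seg 4: a=3, c=M4/2=79/212, d=(M5−M4)/(6·3)=-79/1908, b=Δ4−h4·(2M4+M5)/6=-343/318
t_q=1/2 → seg 0, τ=1/2; S=2+340/159·τ+0·τ²+-181/636·τ³=5145/1696

  seg 0: a=2 b=340/159 c=0 d=-181/636
  seg 1: a=4 b=-203/159 c=-181/106 d=107/159
  seg 2: a=0 b=-5/159 c=247/106 d=-209/318
  seg 3: a=4 b=223/159 c=-171/106 d=421/1272
  seg 4: a=3 b=-343/318 c=79/212 d=-79/1908
S(1/2) = 5145/1696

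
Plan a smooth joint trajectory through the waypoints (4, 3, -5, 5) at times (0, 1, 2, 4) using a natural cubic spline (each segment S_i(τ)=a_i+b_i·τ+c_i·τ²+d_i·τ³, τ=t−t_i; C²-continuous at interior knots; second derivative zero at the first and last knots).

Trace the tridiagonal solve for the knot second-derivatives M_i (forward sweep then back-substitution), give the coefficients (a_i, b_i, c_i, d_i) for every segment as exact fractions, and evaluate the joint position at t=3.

Δ: Δ0=-1, Δ1=-8, Δ2=5
row 1: diag=4, rhs=-42; c'=1/4, d'=-21/2
row 2: denom=6−1·1/4=23/4; d'=(78−1·-21/2)/(23/4)=354/23
back: M2=354/23
back: M1=-21/2−1/4·354/23=-330/23
M: M0=0, M1=-330/23, M2=354/23, M3=0
seg 0: a=4, c=M0/2=0, d=(M1−M0)/(6·1)=-55/23, b=Δ0−h0·(2M0+M1)/6=32/23
seg 1: a=3, c=M1/2=-165/23, d=(M2−M1)/(6·1)=114/23, b=Δ1−h1·(2M1+M2)/6=-133/23
seg 2: a=-5, c=M2/2=177/23, d=(M3−M2)/(6·2)=-59/46, b=Δ2−h2·(2M2+M3)/6=-121/23
t_q=3 → seg 2, τ=1; S=-5+-121/23·τ+177/23·τ²+-59/46·τ³=-177/46

  seg 0: a=4 b=32/23 c=0 d=-55/23
  seg 1: a=3 b=-133/23 c=-165/23 d=114/23
  seg 2: a=-5 b=-121/23 c=177/23 d=-59/46
S(3) = -177/46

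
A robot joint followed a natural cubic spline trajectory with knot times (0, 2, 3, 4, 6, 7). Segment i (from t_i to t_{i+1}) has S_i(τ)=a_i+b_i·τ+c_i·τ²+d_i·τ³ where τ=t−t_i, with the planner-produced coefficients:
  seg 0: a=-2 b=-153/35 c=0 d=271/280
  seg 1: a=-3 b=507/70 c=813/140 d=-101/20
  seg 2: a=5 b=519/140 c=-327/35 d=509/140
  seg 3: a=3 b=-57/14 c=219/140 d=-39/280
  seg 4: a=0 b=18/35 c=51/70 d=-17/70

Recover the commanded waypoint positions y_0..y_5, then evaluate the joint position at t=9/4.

y_0 = S_0(0) = a_0 = -2
y_1 = S_1(0) = a_1 = -3
y_2 = S_2(0) = a_2 = 5
y_3 = S_3(0) = a_3 = 3
y_4 = S_4(0) = a_4 = 0
y_5 = S_4(1) = 1
t_q=9/4 is in segment 1 (τ=1/4); S_1(τ)=-8111/8960

y_0=-2 y_1=-3 y_2=5 y_3=3 y_4=0 y_5=1
S(9/4) = -8111/8960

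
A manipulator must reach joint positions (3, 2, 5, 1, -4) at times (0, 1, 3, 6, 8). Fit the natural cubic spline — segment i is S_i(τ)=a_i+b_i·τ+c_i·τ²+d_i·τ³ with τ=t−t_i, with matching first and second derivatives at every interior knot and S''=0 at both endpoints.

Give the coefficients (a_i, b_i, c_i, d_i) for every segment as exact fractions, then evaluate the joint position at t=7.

Δ: Δ0=-1, Δ1=3/2, Δ2=-4/3, Δ3=-5/2
row 1: diag=6, rhs=15; c'=1/3, d'=5/2
row 2: denom=10−2·1/3=28/3; d'=(-17−2·5/2)/(28/3)=-33/14
row 3: denom=10−3·9/28=253/28; d'=(-7−3·-33/14)/(253/28)=2/253
back: M3=2/253
back: M2=-33/14−9/28·2/253=-597/253
back: M1=5/2−1/3·-597/253=1663/506
M: M0=0, M1=1663/506, M2=-597/253, M3=2/253, M4=0
seg 0: a=3, c=M0/2=0, d=(M1−M0)/(6·1)=1663/3036, b=Δ0−h0·(2M0+M1)/6=-4699/3036
seg 1: a=2, c=M1/2=1663/1012, d=(M2−M1)/(6·2)=-2857/6072, b=Δ1−h1·(2M1+M2)/6=145/1518
seg 2: a=5, c=M2/2=-597/506, d=(M3−M2)/(6·3)=599/4554, b=Δ2−h2·(2M2+M3)/6=776/759
seg 3: a=1, c=M3/2=1/253, d=(M4−M3)/(6·2)=-1/1518, b=Δ3−h3·(2M3+M4)/6=-3803/1518
t_q=7 → seg 3, τ=1; S=1+-3803/1518·τ+1/253·τ²+-1/1518·τ³=-380/253

  seg 0: a=3 b=-4699/3036 c=0 d=1663/3036
  seg 1: a=2 b=145/1518 c=1663/1012 d=-2857/6072
  seg 2: a=5 b=776/759 c=-597/506 d=599/4554
  seg 3: a=1 b=-3803/1518 c=1/253 d=-1/1518
S(7) = -380/253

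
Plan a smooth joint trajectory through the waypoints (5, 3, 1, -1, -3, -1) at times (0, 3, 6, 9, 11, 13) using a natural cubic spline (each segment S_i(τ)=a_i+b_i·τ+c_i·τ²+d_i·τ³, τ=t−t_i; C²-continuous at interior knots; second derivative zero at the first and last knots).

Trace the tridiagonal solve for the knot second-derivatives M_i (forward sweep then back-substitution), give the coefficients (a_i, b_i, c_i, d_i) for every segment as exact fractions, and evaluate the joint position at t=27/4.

  seg 0: a=5 b=-169/261 c=0 d=-5/2349
  seg 1: a=3 b=-184/261 c=-5/261 d=25/2349
  seg 2: a=1 b=-139/261 c=20/261 d=-95/2349
  seg 3: a=-1 b=-304/261 c=-25/87 d=193/1044
  seg 4: a=-3 b=-25/261 c=143/174 d=-143/1044
S(27/4) = 1163/1856

Δ: Δ0=-2/3, Δ1=-2/3, Δ2=-2/3, Δ3=-1, Δ4=1
row 1: diag=12, rhs=0; c'=1/4, d'=0
row 2: denom=12−3·1/4=45/4; d'=(0−3·0)/(45/4)=0
row 3: denom=10−3·4/15=46/5; d'=(-2−3·0)/(46/5)=-5/23
row 4: denom=8−2·5/23=174/23; d'=(12−2·-5/23)/(174/23)=143/87
back: M4=143/87
back: M3=-5/23−5/23·143/87=-50/87
back: M2=0−4/15·-50/87=40/261
back: M1=0−1/4·40/261=-10/261
M: M0=0, M1=-10/261, M2=40/261, M3=-50/87, M4=143/87, M5=0
seg 0: a=5, c=M0/2=0, d=(M1−M0)/(6·3)=-5/2349, b=Δ0−h0·(2M0+M1)/6=-169/261
seg 1: a=3, c=M1/2=-5/261, d=(M2−M1)/(6·3)=25/2349, b=Δ1−h1·(2M1+M2)/6=-184/261
seg 2: a=1, c=M2/2=20/261, d=(M3−M2)/(6·3)=-95/2349, b=Δ2−h2·(2M2+M3)/6=-139/261
seg 3: a=-1, c=M3/2=-25/87, d=(M4−M3)/(6·2)=193/1044, b=Δ3−h3·(2M3+M4)/6=-304/261
seg 4: a=-3, c=M4/2=143/174, d=(M5−M4)/(6·2)=-143/1044, b=Δ4−h4·(2M4+M5)/6=-25/261
t_q=27/4 → seg 2, τ=3/4; S=1+-139/261·τ+20/261·τ²+-95/2349·τ³=1163/1856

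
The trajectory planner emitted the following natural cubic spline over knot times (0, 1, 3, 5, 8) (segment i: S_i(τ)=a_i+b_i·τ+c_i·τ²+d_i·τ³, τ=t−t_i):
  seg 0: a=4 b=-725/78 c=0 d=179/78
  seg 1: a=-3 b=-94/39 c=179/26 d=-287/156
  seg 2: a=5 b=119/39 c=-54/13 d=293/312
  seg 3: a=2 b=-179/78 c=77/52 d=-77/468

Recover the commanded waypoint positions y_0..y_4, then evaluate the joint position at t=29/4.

y_0 = S_0(0) = a_0 = 4
y_1 = S_1(0) = a_1 = -3
y_2 = S_2(0) = a_2 = 5
y_3 = S_3(0) = a_3 = 2
y_4 = S_3(3) = 4
t_q=29/4 is in segment 3 (τ=9/4); S_3(τ)=8183/3328

y_0=4 y_1=-3 y_2=5 y_3=2 y_4=4
S(29/4) = 8183/3328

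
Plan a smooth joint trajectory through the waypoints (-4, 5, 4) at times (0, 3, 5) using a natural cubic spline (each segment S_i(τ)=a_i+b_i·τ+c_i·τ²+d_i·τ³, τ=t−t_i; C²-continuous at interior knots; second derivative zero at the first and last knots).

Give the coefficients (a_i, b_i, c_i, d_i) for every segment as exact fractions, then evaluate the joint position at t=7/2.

Δ: Δ0=3, Δ1=-1/2
row 1: diag=10, rhs=-21; c'=1/5, d'=-21/10
back: M1=-21/10
M: M0=0, M1=-21/10, M2=0
seg 0: a=-4, c=M0/2=0, d=(M1−M0)/(6·3)=-7/60, b=Δ0−h0·(2M0+M1)/6=81/20
seg 1: a=5, c=M1/2=-21/20, d=(M2−M1)/(6·2)=7/40, b=Δ1−h1·(2M1+M2)/6=9/10
t_q=7/2 → seg 1, τ=1/2; S=5+9/10·τ+-21/20·τ²+7/40·τ³=1667/320

  seg 0: a=-4 b=81/20 c=0 d=-7/60
  seg 1: a=5 b=9/10 c=-21/20 d=7/40
S(7/2) = 1667/320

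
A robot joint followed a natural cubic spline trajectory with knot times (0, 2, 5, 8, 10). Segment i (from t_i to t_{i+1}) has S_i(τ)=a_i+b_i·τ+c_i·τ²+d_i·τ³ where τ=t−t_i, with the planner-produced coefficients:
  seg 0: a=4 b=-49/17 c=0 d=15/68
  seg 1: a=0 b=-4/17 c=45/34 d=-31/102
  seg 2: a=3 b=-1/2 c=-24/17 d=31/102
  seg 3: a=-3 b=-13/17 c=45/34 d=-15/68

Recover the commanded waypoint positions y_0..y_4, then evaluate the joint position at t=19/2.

y_0 = S_0(0) = a_0 = 4
y_1 = S_1(0) = a_1 = 0
y_2 = S_2(0) = a_2 = 3
y_3 = S_3(0) = a_3 = -3
y_4 = S_3(2) = -1
t_q=19/2 is in segment 3 (τ=3/2); S_3(τ)=-1041/544

y_0=4 y_1=0 y_2=3 y_3=-3 y_4=-1
S(19/2) = -1041/544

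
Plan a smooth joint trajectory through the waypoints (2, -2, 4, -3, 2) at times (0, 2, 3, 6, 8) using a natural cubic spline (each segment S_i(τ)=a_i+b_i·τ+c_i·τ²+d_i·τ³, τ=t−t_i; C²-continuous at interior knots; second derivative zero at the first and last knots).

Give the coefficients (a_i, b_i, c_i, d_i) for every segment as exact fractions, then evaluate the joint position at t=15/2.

Δ: Δ0=-2, Δ1=6, Δ2=-7/3, Δ3=5/2
row 1: diag=6, rhs=48; c'=1/6, d'=8
row 2: denom=8−1·1/6=47/6; d'=(-50−1·8)/(47/6)=-348/47
row 3: denom=10−3·18/47=416/47; d'=(29−3·-348/47)/(416/47)=2407/416
back: M3=2407/416
back: M2=-348/47−18/47·2407/416=-2001/208
back: M1=8−1/6·-2001/208=3995/416
M: M0=0, M1=3995/416, M2=-2001/208, M3=2407/416, M4=0
seg 0: a=2, c=M0/2=0, d=(M1−M0)/(6·2)=3995/4992, b=Δ0−h0·(2M0+M1)/6=-6491/1248
seg 1: a=-2, c=M1/2=3995/832, d=(M2−M1)/(6·1)=-7997/2496, b=Δ1−h1·(2M1+M2)/6=2747/624
seg 2: a=4, c=M2/2=-2001/416, d=(M3−M2)/(6·3)=493/576, b=Δ2−h2·(2M2+M3)/6=10967/2496
seg 3: a=-3, c=M3/2=2407/832, d=(M4−M3)/(6·2)=-2407/4992, b=Δ3−h3·(2M3+M4)/6=-847/624
t_q=15/2 → seg 3, τ=3/2; S=-3+-847/624·τ+2407/832·τ²+-2407/4992·τ³=-2051/13312

  seg 0: a=2 b=-6491/1248 c=0 d=3995/4992
  seg 1: a=-2 b=2747/624 c=3995/832 d=-7997/2496
  seg 2: a=4 b=10967/2496 c=-2001/416 d=493/576
  seg 3: a=-3 b=-847/624 c=2407/832 d=-2407/4992
S(15/2) = -2051/13312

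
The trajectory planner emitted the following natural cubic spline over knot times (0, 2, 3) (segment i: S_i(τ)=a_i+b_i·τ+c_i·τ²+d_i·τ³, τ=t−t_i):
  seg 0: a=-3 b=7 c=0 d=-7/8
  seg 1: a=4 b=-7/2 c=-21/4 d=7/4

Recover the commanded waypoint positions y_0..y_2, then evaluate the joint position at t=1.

y_0 = S_0(0) = a_0 = -3
y_1 = S_1(0) = a_1 = 4
y_2 = S_1(1) = -3
t_q=1 is in segment 0 (τ=1); S_0(τ)=25/8

y_0=-3 y_1=4 y_2=-3
S(1) = 25/8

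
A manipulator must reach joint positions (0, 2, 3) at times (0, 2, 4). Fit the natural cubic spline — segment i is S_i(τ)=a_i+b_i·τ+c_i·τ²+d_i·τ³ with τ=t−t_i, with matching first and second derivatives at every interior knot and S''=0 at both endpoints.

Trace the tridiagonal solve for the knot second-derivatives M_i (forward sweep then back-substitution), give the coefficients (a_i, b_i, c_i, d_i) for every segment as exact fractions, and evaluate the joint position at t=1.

  seg 0: a=0 b=9/8 c=0 d=-1/32
  seg 1: a=2 b=3/4 c=-3/16 d=1/32
S(1) = 35/32

Δ: Δ0=1, Δ1=1/2
row 1: diag=8, rhs=-3; c'=1/4, d'=-3/8
back: M1=-3/8
M: M0=0, M1=-3/8, M2=0
seg 0: a=0, c=M0/2=0, d=(M1−M0)/(6·2)=-1/32, b=Δ0−h0·(2M0+M1)/6=9/8
seg 1: a=2, c=M1/2=-3/16, d=(M2−M1)/(6·2)=1/32, b=Δ1−h1·(2M1+M2)/6=3/4
t_q=1 → seg 0, τ=1; S=0+9/8·τ+0·τ²+-1/32·τ³=35/32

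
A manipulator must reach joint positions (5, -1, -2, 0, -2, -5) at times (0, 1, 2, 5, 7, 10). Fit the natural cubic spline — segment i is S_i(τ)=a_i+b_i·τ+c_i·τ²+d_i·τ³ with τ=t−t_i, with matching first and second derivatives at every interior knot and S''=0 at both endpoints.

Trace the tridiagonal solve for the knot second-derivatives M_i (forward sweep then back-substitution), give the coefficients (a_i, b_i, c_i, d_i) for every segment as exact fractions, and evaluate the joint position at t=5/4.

  seg 0: a=5 b=-1573/218 c=0 d=265/218
  seg 1: a=-1 b=-389/109 c=795/218 d=-235/218
  seg 2: a=-2 b=107/218 c=45/109 d=-695/5886
  seg 3: a=0 b=-24/109 c=-425/654 d=85/654
  seg 4: a=-2 b=-412/327 c=85/654 d=-85/5886
S(5/4) = -23455/13952

Δ: Δ0=-6, Δ1=-1, Δ2=2/3, Δ3=-1, Δ4=-1
row 1: diag=4, rhs=30; c'=1/4, d'=15/2
row 2: denom=8−1·1/4=31/4; d'=(10−1·15/2)/(31/4)=10/31
row 3: denom=10−3·12/31=274/31; d'=(-10−3·10/31)/(274/31)=-170/137
row 4: denom=10−2·31/137=1308/137; d'=(0−2·-170/137)/(1308/137)=85/327
back: M4=85/327
back: M3=-170/137−31/137·85/327=-425/327
back: M2=10/31−12/31·-425/327=90/109
back: M1=15/2−1/4·90/109=795/109
M: M0=0, M1=795/109, M2=90/109, M3=-425/327, M4=85/327, M5=0
seg 0: a=5, c=M0/2=0, d=(M1−M0)/(6·1)=265/218, b=Δ0−h0·(2M0+M1)/6=-1573/218
seg 1: a=-1, c=M1/2=795/218, d=(M2−M1)/(6·1)=-235/218, b=Δ1−h1·(2M1+M2)/6=-389/109
seg 2: a=-2, c=M2/2=45/109, d=(M3−M2)/(6·3)=-695/5886, b=Δ2−h2·(2M2+M3)/6=107/218
seg 3: a=0, c=M3/2=-425/654, d=(M4−M3)/(6·2)=85/654, b=Δ3−h3·(2M3+M4)/6=-24/109
seg 4: a=-2, c=M4/2=85/654, d=(M5−M4)/(6·3)=-85/5886, b=Δ4−h4·(2M4+M5)/6=-412/327
t_q=5/4 → seg 1, τ=1/4; S=-1+-389/109·τ+795/218·τ²+-235/218·τ³=-23455/13952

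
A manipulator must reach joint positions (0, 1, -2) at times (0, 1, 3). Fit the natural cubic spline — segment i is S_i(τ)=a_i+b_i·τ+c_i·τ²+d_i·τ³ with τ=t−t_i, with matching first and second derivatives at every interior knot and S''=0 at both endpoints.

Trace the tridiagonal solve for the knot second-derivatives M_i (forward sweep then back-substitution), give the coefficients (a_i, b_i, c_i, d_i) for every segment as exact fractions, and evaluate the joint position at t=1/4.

Δ: Δ0=1, Δ1=-3/2
row 1: diag=6, rhs=-15; c'=1/3, d'=-5/2
back: M1=-5/2
M: M0=0, M1=-5/2, M2=0
seg 0: a=0, c=M0/2=0, d=(M1−M0)/(6·1)=-5/12, b=Δ0−h0·(2M0+M1)/6=17/12
seg 1: a=1, c=M1/2=-5/4, d=(M2−M1)/(6·2)=5/24, b=Δ1−h1·(2M1+M2)/6=1/6
t_q=1/4 → seg 0, τ=1/4; S=0+17/12·τ+0·τ²+-5/12·τ³=89/256

  seg 0: a=0 b=17/12 c=0 d=-5/12
  seg 1: a=1 b=1/6 c=-5/4 d=5/24
S(1/4) = 89/256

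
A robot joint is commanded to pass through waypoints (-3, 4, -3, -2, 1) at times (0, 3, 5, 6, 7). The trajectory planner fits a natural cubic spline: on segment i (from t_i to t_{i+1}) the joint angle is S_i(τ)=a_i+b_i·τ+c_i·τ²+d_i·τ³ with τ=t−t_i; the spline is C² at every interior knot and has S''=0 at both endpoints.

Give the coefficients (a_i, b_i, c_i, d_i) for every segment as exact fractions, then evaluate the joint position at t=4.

  seg 0: a=-3 b=5987/1284 c=0 d=-997/3852
  seg 1: a=4 b=-1493/642 c=-997/428 d=2237/2568
  seg 2: a=-3 b=-382/321 c=310/107 d=-227/321
  seg 3: a=-2 b=797/321 c=83/107 d=-83/321
S(4) = 185/856

Δ: Δ0=7/3, Δ1=-7/2, Δ2=1, Δ3=3
row 1: diag=10, rhs=-35; c'=1/5, d'=-7/2
row 2: denom=6−2·1/5=28/5; d'=(27−2·-7/2)/(28/5)=85/14
row 3: denom=4−1·5/28=107/28; d'=(12−1·85/14)/(107/28)=166/107
back: M3=166/107
back: M2=85/14−5/28·166/107=620/107
back: M1=-7/2−1/5·620/107=-997/214
M: M0=0, M1=-997/214, M2=620/107, M3=166/107, M4=0
seg 0: a=-3, c=M0/2=0, d=(M1−M0)/(6·3)=-997/3852, b=Δ0−h0·(2M0+M1)/6=5987/1284
seg 1: a=4, c=M1/2=-997/428, d=(M2−M1)/(6·2)=2237/2568, b=Δ1−h1·(2M1+M2)/6=-1493/642
seg 2: a=-3, c=M2/2=310/107, d=(M3−M2)/(6·1)=-227/321, b=Δ2−h2·(2M2+M3)/6=-382/321
seg 3: a=-2, c=M3/2=83/107, d=(M4−M3)/(6·1)=-83/321, b=Δ3−h3·(2M3+M4)/6=797/321
t_q=4 → seg 1, τ=1; S=4+-1493/642·τ+-997/428·τ²+2237/2568·τ³=185/856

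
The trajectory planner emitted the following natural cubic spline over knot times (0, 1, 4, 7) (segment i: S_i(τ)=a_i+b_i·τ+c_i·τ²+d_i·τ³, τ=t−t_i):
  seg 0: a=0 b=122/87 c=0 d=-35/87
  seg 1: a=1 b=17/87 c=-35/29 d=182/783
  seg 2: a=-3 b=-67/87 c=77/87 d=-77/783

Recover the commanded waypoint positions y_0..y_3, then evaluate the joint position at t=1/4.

y_0 = S_0(0) = a_0 = 0
y_1 = S_1(0) = a_1 = 1
y_2 = S_2(0) = a_2 = -3
y_3 = S_2(3) = 0
t_q=1/4 is in segment 0 (τ=1/4); S_0(τ)=639/1856

y_0=0 y_1=1 y_2=-3 y_3=0
S(1/4) = 639/1856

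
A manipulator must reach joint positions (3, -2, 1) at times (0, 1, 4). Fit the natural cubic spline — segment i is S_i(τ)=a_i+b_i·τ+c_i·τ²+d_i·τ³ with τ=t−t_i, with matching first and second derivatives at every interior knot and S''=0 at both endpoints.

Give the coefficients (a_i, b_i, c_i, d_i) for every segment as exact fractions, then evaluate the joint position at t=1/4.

Δ: Δ0=-5, Δ1=1
row 1: diag=8, rhs=36; c'=3/8, d'=9/2
back: M1=9/2
M: M0=0, M1=9/2, M2=0
seg 0: a=3, c=M0/2=0, d=(M1−M0)/(6·1)=3/4, b=Δ0−h0·(2M0+M1)/6=-23/4
seg 1: a=-2, c=M1/2=9/4, d=(M2−M1)/(6·3)=-1/4, b=Δ1−h1·(2M1+M2)/6=-7/2
t_q=1/4 → seg 0, τ=1/4; S=3+-23/4·τ+0·τ²+3/4·τ³=403/256

  seg 0: a=3 b=-23/4 c=0 d=3/4
  seg 1: a=-2 b=-7/2 c=9/4 d=-1/4
S(1/4) = 403/256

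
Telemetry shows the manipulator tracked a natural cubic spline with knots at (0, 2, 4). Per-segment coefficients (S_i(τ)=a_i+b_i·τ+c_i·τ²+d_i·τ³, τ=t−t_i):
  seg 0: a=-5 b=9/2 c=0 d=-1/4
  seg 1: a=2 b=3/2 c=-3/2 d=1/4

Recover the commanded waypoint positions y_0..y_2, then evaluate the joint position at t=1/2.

y_0 = S_0(0) = a_0 = -5
y_1 = S_1(0) = a_1 = 2
y_2 = S_1(2) = 1
t_q=1/2 is in segment 0 (τ=1/2); S_0(τ)=-89/32

y_0=-5 y_1=2 y_2=1
S(1/2) = -89/32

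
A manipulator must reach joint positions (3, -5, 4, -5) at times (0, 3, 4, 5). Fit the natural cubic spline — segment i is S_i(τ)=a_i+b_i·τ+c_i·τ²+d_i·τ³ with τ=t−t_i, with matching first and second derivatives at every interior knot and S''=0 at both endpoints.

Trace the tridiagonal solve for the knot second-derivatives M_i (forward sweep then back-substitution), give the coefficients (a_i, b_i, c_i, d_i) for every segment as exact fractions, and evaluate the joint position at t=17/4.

  seg 0: a=3 b=-830/93 c=0 d=194/279
  seg 1: a=-5 b=916/93 c=194/31 d=-661/93
  seg 2: a=4 b=97/93 c=-467/31 d=467/93
S(17/4) = 6741/1984

Δ: Δ0=-8/3, Δ1=9, Δ2=-9
row 1: diag=8, rhs=70; c'=1/8, d'=35/4
row 2: denom=4−1·1/8=31/8; d'=(-108−1·35/4)/(31/8)=-934/31
back: M2=-934/31
back: M1=35/4−1/8·-934/31=388/31
M: M0=0, M1=388/31, M2=-934/31, M3=0
seg 0: a=3, c=M0/2=0, d=(M1−M0)/(6·3)=194/279, b=Δ0−h0·(2M0+M1)/6=-830/93
seg 1: a=-5, c=M1/2=194/31, d=(M2−M1)/(6·1)=-661/93, b=Δ1−h1·(2M1+M2)/6=916/93
seg 2: a=4, c=M2/2=-467/31, d=(M3−M2)/(6·1)=467/93, b=Δ2−h2·(2M2+M3)/6=97/93
t_q=17/4 → seg 2, τ=1/4; S=4+97/93·τ+-467/31·τ²+467/93·τ³=6741/1984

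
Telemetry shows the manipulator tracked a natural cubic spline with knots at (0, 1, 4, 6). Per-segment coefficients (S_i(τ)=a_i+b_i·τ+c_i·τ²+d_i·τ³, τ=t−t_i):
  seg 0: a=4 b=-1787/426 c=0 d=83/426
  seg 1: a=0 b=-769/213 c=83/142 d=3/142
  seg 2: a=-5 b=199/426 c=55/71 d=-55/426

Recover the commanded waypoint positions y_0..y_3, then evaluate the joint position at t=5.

y_0 = S_0(0) = a_0 = 4
y_1 = S_1(0) = a_1 = 0
y_2 = S_2(0) = a_2 = -5
y_3 = S_2(2) = -2
t_q=5 is in segment 2 (τ=1); S_2(τ)=-276/71

y_0=4 y_1=0 y_2=-5 y_3=-2
S(5) = -276/71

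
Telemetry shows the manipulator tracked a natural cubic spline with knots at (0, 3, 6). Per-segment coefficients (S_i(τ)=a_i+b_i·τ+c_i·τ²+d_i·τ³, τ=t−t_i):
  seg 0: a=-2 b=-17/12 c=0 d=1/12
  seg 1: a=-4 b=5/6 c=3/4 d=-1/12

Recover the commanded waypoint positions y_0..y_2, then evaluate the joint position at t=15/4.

y_0 = S_0(0) = a_0 = -2
y_1 = S_1(0) = a_1 = -4
y_2 = S_1(3) = 3
t_q=15/4 is in segment 1 (τ=3/4); S_1(τ)=-765/256

y_0=-2 y_1=-4 y_2=3
S(15/4) = -765/256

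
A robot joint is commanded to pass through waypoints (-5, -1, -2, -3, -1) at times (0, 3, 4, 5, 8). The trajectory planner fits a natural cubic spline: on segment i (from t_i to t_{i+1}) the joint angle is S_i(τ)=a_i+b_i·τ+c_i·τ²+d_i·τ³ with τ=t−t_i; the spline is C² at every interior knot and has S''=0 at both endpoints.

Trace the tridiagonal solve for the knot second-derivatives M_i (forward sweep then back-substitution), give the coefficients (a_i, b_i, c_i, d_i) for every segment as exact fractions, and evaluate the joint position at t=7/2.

Δ: Δ0=4/3, Δ1=-1, Δ2=-1, Δ3=2/3
row 1: diag=8, rhs=-14; c'=1/8, d'=-7/4
row 2: denom=4−1·1/8=31/8; d'=(0−1·-7/4)/(31/8)=14/31
row 3: denom=8−1·8/31=240/31; d'=(10−1·14/31)/(240/31)=37/30
back: M3=37/30
back: M2=14/31−8/31·37/30=2/15
back: M1=-7/4−1/8·2/15=-53/30
M: M0=0, M1=-53/30, M2=2/15, M3=37/30, M4=0
seg 0: a=-5, c=M0/2=0, d=(M1−M0)/(6·3)=-53/540, b=Δ0−h0·(2M0+M1)/6=133/60
seg 1: a=-1, c=M1/2=-53/60, d=(M2−M1)/(6·1)=19/60, b=Δ1−h1·(2M1+M2)/6=-13/30
seg 2: a=-2, c=M2/2=1/15, d=(M3−M2)/(6·1)=11/60, b=Δ2−h2·(2M2+M3)/6=-5/4
seg 3: a=-3, c=M3/2=37/60, d=(M4−M3)/(6·3)=-37/540, b=Δ3−h3·(2M3+M4)/6=-17/30
t_q=7/2 → seg 1, τ=1/2; S=-1+-13/30·τ+-53/60·τ²+19/60·τ³=-671/480

  seg 0: a=-5 b=133/60 c=0 d=-53/540
  seg 1: a=-1 b=-13/30 c=-53/60 d=19/60
  seg 2: a=-2 b=-5/4 c=1/15 d=11/60
  seg 3: a=-3 b=-17/30 c=37/60 d=-37/540
S(7/2) = -671/480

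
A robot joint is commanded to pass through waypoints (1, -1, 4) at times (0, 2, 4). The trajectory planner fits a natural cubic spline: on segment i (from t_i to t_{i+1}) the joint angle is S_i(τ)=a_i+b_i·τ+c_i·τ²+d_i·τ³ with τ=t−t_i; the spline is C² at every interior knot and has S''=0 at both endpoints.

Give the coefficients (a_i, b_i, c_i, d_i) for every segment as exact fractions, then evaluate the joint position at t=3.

  seg 0: a=1 b=-15/8 c=0 d=7/32
  seg 1: a=-1 b=3/4 c=21/16 d=-7/32
S(3) = 27/32

Δ: Δ0=-1, Δ1=5/2
row 1: diag=8, rhs=21; c'=1/4, d'=21/8
back: M1=21/8
M: M0=0, M1=21/8, M2=0
seg 0: a=1, c=M0/2=0, d=(M1−M0)/(6·2)=7/32, b=Δ0−h0·(2M0+M1)/6=-15/8
seg 1: a=-1, c=M1/2=21/16, d=(M2−M1)/(6·2)=-7/32, b=Δ1−h1·(2M1+M2)/6=3/4
t_q=3 → seg 1, τ=1; S=-1+3/4·τ+21/16·τ²+-7/32·τ³=27/32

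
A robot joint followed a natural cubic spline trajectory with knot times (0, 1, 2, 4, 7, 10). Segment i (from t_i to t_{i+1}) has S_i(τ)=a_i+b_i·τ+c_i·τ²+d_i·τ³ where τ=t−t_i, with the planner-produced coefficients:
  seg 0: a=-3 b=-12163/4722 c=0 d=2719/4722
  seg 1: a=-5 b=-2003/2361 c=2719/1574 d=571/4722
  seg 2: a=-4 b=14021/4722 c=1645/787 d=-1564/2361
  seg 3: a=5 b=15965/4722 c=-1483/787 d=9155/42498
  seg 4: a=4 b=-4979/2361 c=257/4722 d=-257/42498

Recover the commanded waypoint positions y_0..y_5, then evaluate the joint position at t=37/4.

y_0=-3 y_1=-5 y_2=-4 y_3=5 y_4=4 y_5=-2
S(37/4) = -54223/100736

y_0 = S_0(0) = a_0 = -3
y_1 = S_1(0) = a_1 = -5
y_2 = S_2(0) = a_2 = -4
y_3 = S_3(0) = a_3 = 5
y_4 = S_4(0) = a_4 = 4
y_5 = S_4(3) = -2
t_q=37/4 is in segment 4 (τ=9/4); S_4(τ)=-54223/100736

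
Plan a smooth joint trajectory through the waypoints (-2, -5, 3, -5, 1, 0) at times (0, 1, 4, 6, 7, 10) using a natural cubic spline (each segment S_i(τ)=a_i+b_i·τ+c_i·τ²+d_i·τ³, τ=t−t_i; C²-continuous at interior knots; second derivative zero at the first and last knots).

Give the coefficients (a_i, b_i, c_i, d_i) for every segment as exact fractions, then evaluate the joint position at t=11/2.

  seg 0: a=-2 b=-13183/3081 c=0 d=3940/3081
  seg 1: a=-5 b=-1363/3081 c=3940/1027 d=-8627/9243
  seg 2: a=3 b=-622/237 c=-4687/1027 d=5971/3081
  seg 3: a=-5 b=7322/3081 c=7255/1027 d=-10601/3081
  seg 4: a=1 b=19049/3081 c=-3346/1027 d=3346/9243
S(11/2) = -38323/8216

Δ: Δ0=-3, Δ1=8/3, Δ2=-4, Δ3=6, Δ4=-1/3
row 1: diag=8, rhs=34; c'=3/8, d'=17/4
row 2: denom=10−3·3/8=71/8; d'=(-40−3·17/4)/(71/8)=-422/71
row 3: denom=6−2·16/71=394/71; d'=(60−2·-422/71)/(394/71)=2552/197
row 4: denom=8−1·71/394=3081/394; d'=(-38−1·2552/197)/(3081/394)=-6692/1027
back: M4=-6692/1027
back: M3=2552/197−71/394·-6692/1027=14510/1027
back: M2=-422/71−16/71·14510/1027=-9374/1027
back: M1=17/4−3/8·-9374/1027=7880/1027
M: M0=0, M1=7880/1027, M2=-9374/1027, M3=14510/1027, M4=-6692/1027, M5=0
seg 0: a=-2, c=M0/2=0, d=(M1−M0)/(6·1)=3940/3081, b=Δ0−h0·(2M0+M1)/6=-13183/3081
seg 1: a=-5, c=M1/2=3940/1027, d=(M2−M1)/(6·3)=-8627/9243, b=Δ1−h1·(2M1+M2)/6=-1363/3081
seg 2: a=3, c=M2/2=-4687/1027, d=(M3−M2)/(6·2)=5971/3081, b=Δ2−h2·(2M2+M3)/6=-622/237
seg 3: a=-5, c=M3/2=7255/1027, d=(M4−M3)/(6·1)=-10601/3081, b=Δ3−h3·(2M3+M4)/6=7322/3081
seg 4: a=1, c=M4/2=-3346/1027, d=(M5−M4)/(6·3)=3346/9243, b=Δ4−h4·(2M4+M5)/6=19049/3081
t_q=11/2 → seg 2, τ=3/2; S=3+-622/237·τ+-4687/1027·τ²+5971/3081·τ³=-38323/8216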